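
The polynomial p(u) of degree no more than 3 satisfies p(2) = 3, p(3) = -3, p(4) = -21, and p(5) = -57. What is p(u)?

p(u) = -u^3 + 3u^2 - 2u + 3

Using the Lagrange interpolation formula with nodes 2, 3, 4, 5:
  L_0(u) = (u - 3)(u - 4)(u - 5) / -6
  L_1(u) = (u - 2)(u - 4)(u - 5) / 2
  L_2(u) = (u - 2)(u - 3)(u - 5) / -2
  L_3(u) = (u - 2)(u - 3)(u - 4) / 6
Then p(u) = 3·L_0(u) - 3·L_1(u) - 21·L_2(u) - 57·L_3(u).
Expanding and collecting terms gives p(u) = -u^3 + 3u^2 - 2u + 3.
Check: p(2) = 3. ✓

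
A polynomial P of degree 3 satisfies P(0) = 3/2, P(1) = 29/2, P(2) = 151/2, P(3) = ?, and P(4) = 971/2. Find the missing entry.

On equispaced nodes a degree-3 polynomial has vanishing fourth forward difference, so
  P(0) - 4·P(1) + 6·P(2) - 4·P(3) + P(4) = 0.
Substituting the known values and solving for P(3):
  -4·P(3) = -882
  P(3) = 441/2.

441/2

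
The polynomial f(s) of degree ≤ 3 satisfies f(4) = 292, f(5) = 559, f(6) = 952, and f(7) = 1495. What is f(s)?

f(s) = 4s^3 + 3s^2 - 4s + 4

Write f(s) = as^3 + bs^2 + cs + d. Substituting each data point gives a linear system:
  64a + 16b + 4c + d = 292
  125a + 25b + 5c + d = 559
  216a + 36b + 6c + d = 952
  343a + 49b + 7c + d = 1495
Solving the system yields a = 4, b = 3, c = -4, d = 4.
So f(s) = 4s³ + 3s² - 4s + 4.
Check: f(4) = 292. ✓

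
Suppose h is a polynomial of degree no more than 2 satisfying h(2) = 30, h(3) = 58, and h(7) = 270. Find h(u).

h(u) = 5u^2 + 3u + 4

Write h(u) = au^2 + bu + c. Substituting each data point gives a linear system:
  4a + 2b + c = 30
  9a + 3b + c = 58
  49a + 7b + c = 270
Solving the system yields a = 5, b = 3, c = 4.
So h(u) = 5u^2 + 3u + 4.
Check: h(7) = 270. ✓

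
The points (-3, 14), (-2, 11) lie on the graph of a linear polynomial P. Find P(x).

P(x) = -3x + 5

Write P(x) = ax + b. Substituting each data point gives a linear system:
  -3a + b = 14
  -2a + b = 11
Solving the system yields a = -3, b = 5.
So P(x) = -3x + 5.
Check: P(-3) = 14. ✓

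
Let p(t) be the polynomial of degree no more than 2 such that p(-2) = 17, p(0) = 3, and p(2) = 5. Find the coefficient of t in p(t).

-3

Write p(t) = at^2 + bt + c. Substituting each data point gives a linear system:
  4a - 2b + c = 17
  c = 3
  4a + 2b + c = 5
Solving the system yields a = 2, b = -3, c = 3.
So p(t) = 2t^2 - 3t + 3.
The coefficient of t is -3.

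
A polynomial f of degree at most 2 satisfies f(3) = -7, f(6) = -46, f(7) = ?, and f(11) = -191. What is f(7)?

The 3 known points determine the degree-2 polynomial uniquely.
Write f(u) = au^2 + bu + c. Substituting each data point gives a linear system:
  9a + 3b + c = -7
  36a + 6b + c = -46
  121a + 11b + c = -191
Solving the system yields a = -2, b = 5, c = -4.
So f(u) = -2u² + 5u - 4.
Then f(7) = -67.

-67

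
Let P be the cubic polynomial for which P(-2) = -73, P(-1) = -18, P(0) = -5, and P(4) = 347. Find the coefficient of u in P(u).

Write P(u) = au^3 + bu^2 + cu + d. Substituting each data point gives a linear system:
  -8a + 4b - 2c + d = -73
  -a + b - c + d = -18
  d = -5
  64a + 16b + 4c + d = 347
Solving the system yields a = 6, b = -3, c = 4, d = -5.
So P(u) = 6u^3 - 3u^2 + 4u - 5.
The coefficient of u is 4.

4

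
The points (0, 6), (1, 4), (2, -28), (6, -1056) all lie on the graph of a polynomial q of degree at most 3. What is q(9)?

Using the Lagrange interpolation formula with nodes 0, 1, 2, 6:
  L_0(x) = (x - 1)(x - 2)(x - 6) / -12
  L_1(x) = x(x - 2)(x - 6) / 5
  L_2(x) = x(x - 1)(x - 6) / -8
  L_3(x) = x(x - 1)(x - 2) / 120
Then q(x) = 6·L_0(x) + 4·L_1(x) - 28·L_2(x) - 1056·L_3(x).
Expanding and collecting terms gives q(x) = -5x^3 + 3x + 6.
Evaluating at x = 9: q(9) = -3612.

-3612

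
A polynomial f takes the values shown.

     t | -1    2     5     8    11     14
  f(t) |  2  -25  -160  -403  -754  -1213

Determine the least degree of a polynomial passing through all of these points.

Forward differences of the values at t = -1, 2, 5, 8, 11, 14:
  f  : 2  -25  -160  -403  -754  -1213
  Δ  : -27  -135  -243  -351  -459
  Δ^2: -108  -108  -108  -108
  Δ^3: 0  0  0
  Δ^4: 0  0
  Δ^5: 0
The second differences are constant (-108) and nonzero, while all higher differences vanish, so the minimal degree is 2.

2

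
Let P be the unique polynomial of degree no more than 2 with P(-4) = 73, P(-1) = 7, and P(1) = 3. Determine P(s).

P(s) = 4s^2 - 2s + 1

Write P(s) = as^2 + bs + c. Substituting each data point gives a linear system:
  16a - 4b + c = 73
  a - b + c = 7
  a + b + c = 3
Solving the system yields a = 4, b = -2, c = 1.
So P(s) = 4s^2 - 2s + 1.
Check: P(1) = 3. ✓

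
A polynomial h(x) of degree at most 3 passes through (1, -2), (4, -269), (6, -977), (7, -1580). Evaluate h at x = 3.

Using the Lagrange interpolation formula with nodes 1, 4, 6, 7:
  L_0(x) = (x - 4)(x - 6)(x - 7) / -90
  L_1(x) = (x - 1)(x - 6)(x - 7) / 18
  L_2(x) = (x - 1)(x - 4)(x - 7) / -10
  L_3(x) = (x - 1)(x - 4)(x - 6) / 18
Then h(x) = -2·L_0(x) - 269·L_1(x) - 977·L_2(x) - 1580·L_3(x).
Expanding and collecting terms gives h(x) = -5x³ + 2x² + 6x - 5.
Evaluating at x = 3: h(3) = -104.

-104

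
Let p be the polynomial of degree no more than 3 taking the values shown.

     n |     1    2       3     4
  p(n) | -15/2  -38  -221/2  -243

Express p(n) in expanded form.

p(n) = -3n^3 - 3n^2 - (1/2)n - 1

Using the Lagrange interpolation formula with nodes 1, 2, 3, 4:
  L_0(n) = (n - 2)(n - 3)(n - 4) / -6
  L_1(n) = (n - 1)(n - 3)(n - 4) / 2
  L_2(n) = (n - 1)(n - 2)(n - 4) / -2
  L_3(n) = (n - 1)(n - 2)(n - 3) / 6
Then p(n) = -15/2·L_0(n) - 38·L_1(n) - 221/2·L_2(n) - 243·L_3(n).
Expanding and collecting terms gives p(n) = -3n³ - 3n² - (1/2)n - 1.
Check: p(3) = -221/2. ✓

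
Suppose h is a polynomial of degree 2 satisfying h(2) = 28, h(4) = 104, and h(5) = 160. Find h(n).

Write h(n) = an^2 + bn + c. Substituting each data point gives a linear system:
  4a + 2b + c = 28
  16a + 4b + c = 104
  25a + 5b + c = 160
Solving the system yields a = 6, b = 2, c = 0.
So h(n) = 6n² + 2n.
Check: h(5) = 160. ✓

h(n) = 6n^2 + 2n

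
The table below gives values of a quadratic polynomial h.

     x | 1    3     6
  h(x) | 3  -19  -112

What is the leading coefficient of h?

-4

Write h(x) = ax^2 + bx + c. Substituting each data point gives a linear system:
  a + b + c = 3
  9a + 3b + c = -19
  36a + 6b + c = -112
Solving the system yields a = -4, b = 5, c = 2.
So h(x) = -4x² + 5x + 2.
The leading coefficient is -4.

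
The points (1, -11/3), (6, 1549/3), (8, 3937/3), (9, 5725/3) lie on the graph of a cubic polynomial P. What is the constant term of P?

Write P(t) = at^3 + bt^2 + ct + d. Substituting each data point gives a linear system:
  a + b + c + d = -11/3
  216a + 36b + 6c + d = 1549/3
  512a + 64b + 8c + d = 3937/3
  729a + 81b + 9c + d = 5725/3
Solving the system yields a = 3, b = -3, c = -4, d = 1/3.
So P(t) = 3t^3 - 3t^2 - 4t + 1/3.
The constant term is 1/3.

1/3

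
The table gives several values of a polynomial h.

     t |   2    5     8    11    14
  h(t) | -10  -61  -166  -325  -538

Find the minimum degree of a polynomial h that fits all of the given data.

Forward differences of the values at t = 2, 5, 8, 11, 14:
  h  : -10  -61  -166  -325  -538
  Δ  : -51  -105  -159  -213
  Δ^2: -54  -54  -54
  Δ^3: 0  0
  Δ^4: 0
The second differences are constant (-54) and nonzero, while all higher differences vanish, so the minimal degree is 2.

2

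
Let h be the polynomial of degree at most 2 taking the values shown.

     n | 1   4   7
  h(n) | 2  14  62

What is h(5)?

Using the Lagrange interpolation formula with nodes 1, 4, 7:
  L_0(n) = (n - 4)(n - 7) / 18
  L_1(n) = (n - 1)(n - 7) / -9
  L_2(n) = (n - 1)(n - 4) / 18
Then h(n) = 2·L_0(n) + 14·L_1(n) + 62·L_2(n).
Expanding and collecting terms gives h(n) = 2n² - 6n + 6.
Evaluating at n = 5: h(5) = 26.

26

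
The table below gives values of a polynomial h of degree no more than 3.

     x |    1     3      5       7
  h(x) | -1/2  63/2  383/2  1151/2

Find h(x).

h(x) = 2x^3 - 2x^2 - 2x + 3/2

Using the Lagrange interpolation formula with nodes 1, 3, 5, 7:
  L_0(x) = (x - 3)(x - 5)(x - 7) / -48
  L_1(x) = (x - 1)(x - 5)(x - 7) / 16
  L_2(x) = (x - 1)(x - 3)(x - 7) / -16
  L_3(x) = (x - 1)(x - 3)(x - 5) / 48
Then h(x) = -1/2·L_0(x) + 63/2·L_1(x) + 383/2·L_2(x) + 1151/2·L_3(x).
Expanding and collecting terms gives h(x) = 2x³ - 2x² - 2x + 3/2.
Check: h(7) = 1151/2. ✓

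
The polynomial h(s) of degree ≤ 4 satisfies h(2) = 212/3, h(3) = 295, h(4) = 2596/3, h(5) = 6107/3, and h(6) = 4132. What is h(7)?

22657/3

Using the Lagrange interpolation formula with nodes 2, 3, 4, 5, 6:
  L_0(s) = (s - 3)(s - 4)(s - 5)(s - 6) / 24
  L_1(s) = (s - 2)(s - 4)(s - 5)(s - 6) / -6
  L_2(s) = (s - 2)(s - 3)(s - 5)(s - 6) / 4
  L_3(s) = (s - 2)(s - 3)(s - 4)(s - 6) / -6
  L_4(s) = (s - 2)(s - 3)(s - 4)(s - 5) / 24
Then h(s) = 212/3·L_0(s) + 295·L_1(s) + 2596/3·L_2(s) + 6107/3·L_3(s) + 4132·L_4(s).
Expanding and collecting terms gives h(s) = 3s^4 + (1/3)s^3 + 5s^2 - 2s + 4.
Evaluating at s = 7: h(7) = 22657/3.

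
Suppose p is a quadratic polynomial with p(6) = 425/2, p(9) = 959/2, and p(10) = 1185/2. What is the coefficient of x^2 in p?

6

Write p(x) = ax^2 + bx + c. Substituting each data point gives a linear system:
  36a + 6b + c = 425/2
  81a + 9b + c = 959/2
  100a + 10b + c = 1185/2
Solving the system yields a = 6, b = -1, c = 5/2.
So p(x) = 6x^2 - x + 5/2.
The leading coefficient is 6.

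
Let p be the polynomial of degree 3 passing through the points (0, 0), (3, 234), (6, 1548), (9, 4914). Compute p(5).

930

Forward differences of the values at s = 0, 3, 6, 9:
  p  : 0  234  1548  4914
  Δ  : 234  1314  3366
  Δ^2: 1080  2052
  Δ^3: 972
The third differences are constant, confirming degree 3.
Interpolating (Newton forward form) and evaluating at s = 5 gives p(5) = 930.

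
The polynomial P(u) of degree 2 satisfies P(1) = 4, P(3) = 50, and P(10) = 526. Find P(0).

Write P(u) = au^2 + bu + c. Substituting each data point gives a linear system:
  a + b + c = 4
  9a + 3b + c = 50
  100a + 10b + c = 526
Solving the system yields a = 5, b = 3, c = -4.
So P(u) = 5u² + 3u - 4.
Then P(0) = -4.

-4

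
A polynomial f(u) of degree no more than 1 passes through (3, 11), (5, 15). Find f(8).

21

Write f(u) = au + b. Substituting each data point gives a linear system:
  3a + b = 11
  5a + b = 15
Solving the system yields a = 2, b = 5.
So f(u) = 2u + 5.
Then f(8) = 21.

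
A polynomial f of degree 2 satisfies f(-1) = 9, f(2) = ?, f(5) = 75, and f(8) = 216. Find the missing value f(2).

The 3 known points determine the degree-2 polynomial uniquely.
Write f(t) = at^2 + bt + c. Substituting each data point gives a linear system:
  a - b + c = 9
  25a + 5b + c = 75
  64a + 8b + c = 216
Solving the system yields a = 4, b = -5, c = 0.
So f(t) = 4t² - 5t.
Then f(2) = 6.

6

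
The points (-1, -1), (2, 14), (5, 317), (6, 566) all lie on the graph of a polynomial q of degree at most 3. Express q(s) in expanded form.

q(s) = 3s^3 - 2s^2 - 2s + 2

Using the Lagrange interpolation formula with nodes -1, 2, 5, 6:
  L_0(s) = (s - 2)(s - 5)(s - 6) / -126
  L_1(s) = (s + 1)(s - 5)(s - 6) / 36
  L_2(s) = (s + 1)(s - 2)(s - 6) / -18
  L_3(s) = (s + 1)(s - 2)(s - 5) / 28
Then q(s) = -1·L_0(s) + 14·L_1(s) + 317·L_2(s) + 566·L_3(s).
Expanding and collecting terms gives q(s) = 3s^3 - 2s^2 - 2s + 2.
Check: q(6) = 566. ✓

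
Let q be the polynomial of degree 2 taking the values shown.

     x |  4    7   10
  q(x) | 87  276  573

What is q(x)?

q(x) = 6x^2 - 3x + 3

Write q(x) = ax^2 + bx + c. Substituting each data point gives a linear system:
  16a + 4b + c = 87
  49a + 7b + c = 276
  100a + 10b + c = 573
Solving the system yields a = 6, b = -3, c = 3.
So q(x) = 6x^2 - 3x + 3.
Check: q(4) = 87. ✓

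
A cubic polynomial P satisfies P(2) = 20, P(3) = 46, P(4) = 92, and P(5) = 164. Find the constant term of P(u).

Write P(u) = au^3 + bu^2 + cu + d. Substituting each data point gives a linear system:
  8a + 4b + 2c + d = 20
  27a + 9b + 3c + d = 46
  64a + 16b + 4c + d = 92
  125a + 25b + 5c + d = 164
Solving the system yields a = 1, b = 1, c = 2, d = 4.
So P(u) = u^3 + u^2 + 2u + 4.
The constant term is 4.

4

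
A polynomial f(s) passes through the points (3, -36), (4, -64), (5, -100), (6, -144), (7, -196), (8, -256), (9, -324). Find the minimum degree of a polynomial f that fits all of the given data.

2

Forward differences of the values at s = 3, 4, 5, 6, 7, 8, 9:
  f  : -36  -64  -100  -144  -196  -256  -324
  Δ  : -28  -36  -44  -52  -60  -68
  Δ^2: -8  -8  -8  -8  -8
  Δ^3: 0  0  0  0
  Δ^4: 0  0  0
  Δ^5: 0  0
  Δ^6: 0
The second differences are constant (-8) and nonzero, while all higher differences vanish, so the minimal degree is 2.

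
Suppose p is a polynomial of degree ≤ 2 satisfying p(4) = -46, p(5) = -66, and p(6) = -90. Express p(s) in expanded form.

p(s) = -2s^2 - 2s - 6

Using the Lagrange interpolation formula with nodes 4, 5, 6:
  L_0(s) = (s - 5)(s - 6) / 2
  L_1(s) = (s - 4)(s - 6) / -1
  L_2(s) = (s - 4)(s - 5) / 2
Then p(s) = -46·L_0(s) - 66·L_1(s) - 90·L_2(s).
Expanding and collecting terms gives p(s) = -2s² - 2s - 6.
Check: p(4) = -46. ✓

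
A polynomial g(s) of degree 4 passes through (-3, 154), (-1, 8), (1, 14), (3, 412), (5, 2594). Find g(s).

Write g(s) = as^4 + bs^3 + cs^2 + ds + e. Substituting each data point gives a linear system:
  81a - 27b + 9c - 3d + e = 154
  a - b + c - d + e = 8
  a + b + c + d + e = 14
  81a + 27b + 9c + 3d + e = 412
  625a + 125b + 25c + 5d + e = 2594
Solving the system yields a = 3, b = 5, c = 4, d = -2, e = 4.
So g(s) = 3s^4 + 5s^3 + 4s^2 - 2s + 4.
Check: g(3) = 412. ✓

g(s) = 3s^4 + 5s^3 + 4s^2 - 2s + 4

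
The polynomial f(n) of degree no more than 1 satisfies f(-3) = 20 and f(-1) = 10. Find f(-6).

35

Write f(n) = an + b. Substituting each data point gives a linear system:
  -3a + b = 20
  -a + b = 10
Solving the system yields a = -5, b = 5.
So f(n) = -5n + 5.
Then f(-6) = 35.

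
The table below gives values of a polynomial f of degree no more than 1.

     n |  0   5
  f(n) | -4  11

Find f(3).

Write f(n) = an + b. Substituting each data point gives a linear system:
  b = -4
  5a + b = 11
Solving the system yields a = 3, b = -4.
So f(n) = 3n - 4.
Then f(3) = 5.

5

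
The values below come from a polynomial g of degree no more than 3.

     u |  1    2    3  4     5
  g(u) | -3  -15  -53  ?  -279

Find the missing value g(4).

The 4 known points determine the degree-3 polynomial uniquely.
Write g(u) = au^3 + bu^2 + cu + d. Substituting each data point gives a linear system:
  a + b + c + d = -3
  8a + 4b + 2c + d = -15
  27a + 9b + 3c + d = -53
  125a + 25b + 5c + d = -279
Solving the system yields a = -3, b = 5, c = -6, d = 1.
So g(u) = -3u^3 + 5u^2 - 6u + 1.
Then g(4) = -135.

-135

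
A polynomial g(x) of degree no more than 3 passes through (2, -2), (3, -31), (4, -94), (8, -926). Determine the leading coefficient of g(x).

Write g(x) = ax^3 + bx^2 + cx + d. Substituting each data point gives a linear system:
  8a + 4b + 2c + d = -2
  27a + 9b + 3c + d = -31
  64a + 16b + 4c + d = -94
  512a + 64b + 8c + d = -926
Solving the system yields a = -2, b = 1, c = 4, d = 2.
So g(x) = -2x^3 + x^2 + 4x + 2.
The leading coefficient is -2.

-2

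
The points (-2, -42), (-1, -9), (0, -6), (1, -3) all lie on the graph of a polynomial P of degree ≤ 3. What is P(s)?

P(s) = 5s^3 - 2s - 6

Write P(s) = as^3 + bs^2 + cs + d. Substituting each data point gives a linear system:
  -8a + 4b - 2c + d = -42
  -a + b - c + d = -9
  d = -6
  a + b + c + d = -3
Solving the system yields a = 5, b = 0, c = -2, d = -6.
So P(s) = 5s^3 - 2s - 6.
Check: P(-2) = -42. ✓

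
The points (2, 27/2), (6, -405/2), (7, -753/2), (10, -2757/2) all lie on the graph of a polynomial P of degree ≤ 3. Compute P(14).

-8565/2

Write P(s) = as^3 + bs^2 + cs + d. Substituting each data point gives a linear system:
  8a + 4b + 2c + d = 27/2
  216a + 36b + 6c + d = -405/2
  343a + 49b + 7c + d = -753/2
  1000a + 100b + 10c + d = -2757/2
Solving the system yields a = -2, b = 6, c = 2, d = 3/2.
So P(s) = -2s^3 + 6s^2 + 2s + 3/2.
Then P(14) = -8565/2.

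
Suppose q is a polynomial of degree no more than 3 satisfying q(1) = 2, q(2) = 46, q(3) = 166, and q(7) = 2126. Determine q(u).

Using the Lagrange interpolation formula with nodes 1, 2, 3, 7:
  L_0(u) = (u - 2)(u - 3)(u - 7) / -12
  L_1(u) = (u - 1)(u - 3)(u - 7) / 5
  L_2(u) = (u - 1)(u - 2)(u - 7) / -8
  L_3(u) = (u - 1)(u - 2)(u - 3) / 120
Then q(u) = 2·L_0(u) + 46·L_1(u) + 166·L_2(u) + 2126·L_3(u).
Expanding and collecting terms gives q(u) = 6u^3 + 2u^2 - 4u - 2.
Check: q(3) = 166. ✓

q(u) = 6u^3 + 2u^2 - 4u - 2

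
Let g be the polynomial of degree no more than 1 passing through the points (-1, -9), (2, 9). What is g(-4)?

-27

Write g(n) = an + b. Substituting each data point gives a linear system:
  -a + b = -9
  2a + b = 9
Solving the system yields a = 6, b = -3.
So g(n) = 6n - 3.
Then g(-4) = -27.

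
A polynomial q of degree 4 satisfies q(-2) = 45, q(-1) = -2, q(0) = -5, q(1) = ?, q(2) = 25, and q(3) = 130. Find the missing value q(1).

0

The 5 known points determine the degree-4 polynomial uniquely.
Write q(u) = au^4 + bu^3 + cu^2 + du + e. Substituting each data point gives a linear system:
  16a - 8b + 4c - 2d + e = 45
  a - b + c - d + e = -2
  e = -5
  16a + 8b + 4c + 2d + e = 25
  81a + 27b + 9c + 3d + e = 130
Solving the system yields a = 2, b = -2, c = 2, d = 3, e = -5.
So q(u) = 2u⁴ - 2u³ + 2u² + 3u - 5.
Then q(1) = 0.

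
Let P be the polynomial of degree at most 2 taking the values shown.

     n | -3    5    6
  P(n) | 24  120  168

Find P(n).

Write P(n) = an^2 + bn + c. Substituting each data point gives a linear system:
  9a - 3b + c = 24
  25a + 5b + c = 120
  36a + 6b + c = 168
Solving the system yields a = 4, b = 4, c = 0.
So P(n) = 4n^2 + 4n.
Check: P(6) = 168. ✓

P(n) = 4n^2 + 4n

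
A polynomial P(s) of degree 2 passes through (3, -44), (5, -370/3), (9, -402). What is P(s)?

Write P(s) = as^2 + bs + c. Substituting each data point gives a linear system:
  9a + 3b + c = -44
  25a + 5b + c = -370/3
  81a + 9b + c = -402
Solving the system yields a = -5, b = 1/3, c = 0.
So P(s) = -5s² + (1/3)s.
Check: P(9) = -402. ✓

P(s) = -5s^2 + (1/3)s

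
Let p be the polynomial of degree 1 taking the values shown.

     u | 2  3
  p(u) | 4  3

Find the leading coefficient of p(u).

Write p(u) = au + b. Substituting each data point gives a linear system:
  2a + b = 4
  3a + b = 3
Solving the system yields a = -1, b = 6.
So p(u) = -u + 6.
The leading coefficient is -1.

-1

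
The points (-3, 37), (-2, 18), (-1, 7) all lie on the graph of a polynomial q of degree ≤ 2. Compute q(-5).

Forward differences of the values at n = -3, -2, -1:
  q  : 37  18  7
  Δ  : -19  -11
  Δ^2: 8
The second differences are constant, confirming degree 2.
Interpolating (Newton forward form) and evaluating at n = -5 gives q(-5) = 99.

99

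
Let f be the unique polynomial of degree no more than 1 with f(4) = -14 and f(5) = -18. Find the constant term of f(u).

2

Write f(u) = au + b. Substituting each data point gives a linear system:
  4a + b = -14
  5a + b = -18
Solving the system yields a = -4, b = 2.
So f(u) = -4u + 2.
The constant term is 2.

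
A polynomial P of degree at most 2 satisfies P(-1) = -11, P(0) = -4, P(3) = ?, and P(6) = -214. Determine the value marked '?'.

-55

The 3 known points determine the degree-2 polynomial uniquely.
Write P(t) = at^2 + bt + c. Substituting each data point gives a linear system:
  a - b + c = -11
  c = -4
  36a + 6b + c = -214
Solving the system yields a = -6, b = 1, c = -4.
So P(t) = -6t^2 + t - 4.
Then P(3) = -55.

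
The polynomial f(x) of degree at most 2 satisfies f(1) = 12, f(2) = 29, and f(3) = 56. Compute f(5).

140

Write f(x) = ax^2 + bx + c. Substituting each data point gives a linear system:
  a + b + c = 12
  4a + 2b + c = 29
  9a + 3b + c = 56
Solving the system yields a = 5, b = 2, c = 5.
So f(x) = 5x^2 + 2x + 5.
Then f(5) = 140.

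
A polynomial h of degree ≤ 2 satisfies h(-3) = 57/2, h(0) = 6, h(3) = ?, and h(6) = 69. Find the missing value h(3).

39/2

The 3 known points determine the degree-2 polynomial uniquely.
Write h(x) = ax^2 + bx + c. Substituting each data point gives a linear system:
  9a - 3b + c = 57/2
  c = 6
  36a + 6b + c = 69
Solving the system yields a = 2, b = -3/2, c = 6.
So h(x) = 2x^2 - (3/2)x + 6.
Then h(3) = 39/2.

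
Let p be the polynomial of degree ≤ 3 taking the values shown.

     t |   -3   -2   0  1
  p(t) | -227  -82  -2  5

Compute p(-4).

-490

Using the Lagrange interpolation formula with nodes -3, -2, 0, 1:
  L_0(t) = (t + 2)t(t - 1) / -12
  L_1(t) = (t + 3)t(t - 1) / 6
  L_2(t) = (t + 3)(t + 2)(t - 1) / -6
  L_3(t) = (t + 3)(t + 2)t / 12
Then p(t) = -227·L_0(t) - 82·L_1(t) - 2·L_2(t) + 5·L_3(t).
Expanding and collecting terms gives p(t) = 6t^3 - 5t^2 + 6t - 2.
Evaluating at t = -4: p(-4) = -490.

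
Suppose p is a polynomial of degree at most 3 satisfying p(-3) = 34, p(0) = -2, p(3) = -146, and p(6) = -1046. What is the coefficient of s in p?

Write p(s) = as^3 + bs^2 + cs + d. Substituting each data point gives a linear system:
  -27a + 9b - 3c + d = 34
  d = -2
  27a + 9b + 3c + d = -146
  216a + 36b + 6c + d = -1046
Solving the system yields a = -4, b = -6, c = 6, d = -2.
So p(s) = -4s^3 - 6s^2 + 6s - 2.
The coefficient of s is 6.

6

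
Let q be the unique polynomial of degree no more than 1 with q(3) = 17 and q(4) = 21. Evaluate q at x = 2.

Write q(x) = ax + b. Substituting each data point gives a linear system:
  3a + b = 17
  4a + b = 21
Solving the system yields a = 4, b = 5.
So q(x) = 4x + 5.
Then q(2) = 13.

13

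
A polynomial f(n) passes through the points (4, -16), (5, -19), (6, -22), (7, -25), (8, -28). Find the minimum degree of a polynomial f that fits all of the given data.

Forward differences of the values at n = 4, 5, 6, 7, 8:
  f  : -16  -19  -22  -25  -28
  Δ  : -3  -3  -3  -3
  Δ^2: 0  0  0
  Δ^3: 0  0
  Δ^4: 0
The first differences are constant (-3) and nonzero, while all higher differences vanish, so the minimal degree is 1.

1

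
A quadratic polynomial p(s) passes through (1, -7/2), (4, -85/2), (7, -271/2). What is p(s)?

Write p(s) = as^2 + bs + c. Substituting each data point gives a linear system:
  a + b + c = -7/2
  16a + 4b + c = -85/2
  49a + 7b + c = -271/2
Solving the system yields a = -3, b = 2, c = -5/2.
So p(s) = -3s^2 + 2s - 5/2.
Check: p(7) = -271/2. ✓

p(s) = -3s^2 + 2s - 5/2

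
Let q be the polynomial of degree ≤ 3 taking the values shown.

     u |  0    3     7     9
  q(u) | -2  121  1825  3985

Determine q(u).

q(u) = 6u^3 - 5u^2 + 2u - 2

Write q(u) = au^3 + bu^2 + cu + d. Substituting each data point gives a linear system:
  d = -2
  27a + 9b + 3c + d = 121
  343a + 49b + 7c + d = 1825
  729a + 81b + 9c + d = 3985
Solving the system yields a = 6, b = -5, c = 2, d = -2.
So q(u) = 6u³ - 5u² + 2u - 2.
Check: q(9) = 3985. ✓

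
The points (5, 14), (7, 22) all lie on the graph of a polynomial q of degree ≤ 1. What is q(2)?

2

Using the Lagrange interpolation formula with nodes 5, 7:
  L_0(n) = (n - 7) / -2
  L_1(n) = (n - 5) / 2
Then q(n) = 14·L_0(n) + 22·L_1(n).
Expanding and collecting terms gives q(n) = 4n - 6.
Evaluating at n = 2: q(2) = 2.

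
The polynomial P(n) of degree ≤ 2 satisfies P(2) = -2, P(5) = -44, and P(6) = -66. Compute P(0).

Using the Lagrange interpolation formula with nodes 2, 5, 6:
  L_0(n) = (n - 5)(n - 6) / 12
  L_1(n) = (n - 2)(n - 6) / -3
  L_2(n) = (n - 2)(n - 5) / 4
Then P(n) = -2·L_0(n) - 44·L_1(n) - 66·L_2(n).
Expanding and collecting terms gives P(n) = -2n^2 + 6.
Evaluating at n = 0: P(0) = 6.

6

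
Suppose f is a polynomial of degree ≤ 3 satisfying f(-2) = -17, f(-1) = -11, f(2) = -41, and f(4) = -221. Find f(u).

f(u) = -2u^3 - 6u^2 + 2u - 5

Using the Lagrange interpolation formula with nodes -2, -1, 2, 4:
  L_0(u) = (u + 1)(u - 2)(u - 4) / -24
  L_1(u) = (u + 2)(u - 2)(u - 4) / 15
  L_2(u) = (u + 2)(u + 1)(u - 4) / -24
  L_3(u) = (u + 2)(u + 1)(u - 2) / 60
Then f(u) = -17·L_0(u) - 11·L_1(u) - 41·L_2(u) - 221·L_3(u).
Expanding and collecting terms gives f(u) = -2u^3 - 6u^2 + 2u - 5.
Check: f(-2) = -17. ✓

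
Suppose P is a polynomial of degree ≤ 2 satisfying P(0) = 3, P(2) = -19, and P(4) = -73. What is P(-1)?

2

Using the Lagrange interpolation formula with nodes 0, 2, 4:
  L_0(s) = (s - 2)(s - 4) / 8
  L_1(s) = s(s - 4) / -4
  L_2(s) = s(s - 2) / 8
Then P(s) = 3·L_0(s) - 19·L_1(s) - 73·L_2(s).
Expanding and collecting terms gives P(s) = -4s² - 3s + 3.
Evaluating at s = -1: P(-1) = 2.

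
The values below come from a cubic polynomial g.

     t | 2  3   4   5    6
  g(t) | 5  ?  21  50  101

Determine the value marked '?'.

8

The 4 known points determine the degree-3 polynomial uniquely.
Write g(t) = at^3 + bt^2 + ct + d. Substituting each data point gives a linear system:
  8a + 4b + 2c + d = 5
  64a + 16b + 4c + d = 21
  125a + 25b + 5c + d = 50
  216a + 36b + 6c + d = 101
Solving the system yields a = 1, b = -4, c = 4, d = 5.
So g(t) = t^3 - 4t^2 + 4t + 5.
Then g(3) = 8.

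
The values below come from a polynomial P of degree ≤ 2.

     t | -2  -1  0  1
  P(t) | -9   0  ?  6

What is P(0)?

On equispaced nodes a degree-2 polynomial has vanishing third forward difference, so
  - P(-2) + 3·P(-1) - 3·P(0) + P(1) = 0.
Substituting the known values and solving for P(0):
  -3·P(0) = -15
  P(0) = 5.

5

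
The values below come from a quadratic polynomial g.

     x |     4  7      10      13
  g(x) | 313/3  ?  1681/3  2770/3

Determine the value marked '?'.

862/3

On equispaced nodes a degree-2 polynomial has vanishing third forward difference, so
  - g(4) + 3·g(7) - 3·g(10) + g(13) = 0.
Substituting the known values and solving for g(7):
  3·g(7) = 862
  g(7) = 862/3.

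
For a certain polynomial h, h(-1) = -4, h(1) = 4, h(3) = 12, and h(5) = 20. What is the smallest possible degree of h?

Forward differences of the values at x = -1, 1, 3, 5:
  h  : -4  4  12  20
  Δ  : 8  8  8
  Δ^2: 0  0
  Δ^3: 0
The first differences are constant (8) and nonzero, while all higher differences vanish, so the minimal degree is 1.

1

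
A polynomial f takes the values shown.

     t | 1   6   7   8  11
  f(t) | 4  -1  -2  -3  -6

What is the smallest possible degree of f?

Divided differences on the nodes 1, 6, 7, 8, 11:
  order 0: 4  -1  -2  -3  -6
  order 1: -1  -1  -1  -1
  order 2: 0  0  0
  order 3: 0  0
  order 4: 0
The order-1 divided differences are all -1 (nonzero) and every higher order vanishes, so the data lies on a polynomial of degree exactly 1.

1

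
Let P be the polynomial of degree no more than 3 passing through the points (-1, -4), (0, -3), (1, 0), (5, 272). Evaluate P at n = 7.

732

Using the Lagrange interpolation formula with nodes -1, 0, 1, 5:
  L_0(n) = n(n - 1)(n - 5) / -12
  L_1(n) = (n + 1)(n - 1)(n - 5) / 5
  L_2(n) = (n + 1)n(n - 5) / -8
  L_3(n) = (n + 1)n(n - 1) / 120
Then P(n) = -4·L_0(n) - 3·L_1(n) + 0·L_2(n) + 272·L_3(n).
Expanding and collecting terms gives P(n) = 2n³ + n² - 3.
Evaluating at n = 7: P(7) = 732.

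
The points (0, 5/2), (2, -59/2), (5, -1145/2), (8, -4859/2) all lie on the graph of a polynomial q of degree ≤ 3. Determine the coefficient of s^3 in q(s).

-5

Write q(s) = as^3 + bs^2 + cs + d. Substituting each data point gives a linear system:
  d = 5/2
  8a + 4b + 2c + d = -59/2
  125a + 25b + 5c + d = -1145/2
  512a + 64b + 8c + d = -4859/2
Solving the system yields a = -5, b = 2, c = 0, d = 5/2.
So q(s) = -5s³ + 2s² + 5/2.
The leading coefficient is -5.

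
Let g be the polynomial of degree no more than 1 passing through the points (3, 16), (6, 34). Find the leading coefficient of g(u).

6

Write g(u) = au + b. Substituting each data point gives a linear system:
  3a + b = 16
  6a + b = 34
Solving the system yields a = 6, b = -2.
So g(u) = 6u - 2.
The leading coefficient is 6.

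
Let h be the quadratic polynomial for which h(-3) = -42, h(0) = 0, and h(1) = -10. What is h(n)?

Using the Lagrange interpolation formula with nodes -3, 0, 1:
  L_0(n) = n(n - 1) / 12
  L_1(n) = (n + 3)(n - 1) / -3
  L_2(n) = (n + 3)n / 4
Then h(n) = -42·L_0(n) + 0·L_1(n) - 10·L_2(n).
Expanding and collecting terms gives h(n) = -6n^2 - 4n.
Check: h(1) = -10. ✓

h(n) = -6n^2 - 4n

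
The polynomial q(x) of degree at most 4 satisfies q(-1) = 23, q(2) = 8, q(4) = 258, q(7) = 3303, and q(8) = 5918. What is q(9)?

Write q(x) = ax^4 + bx^3 + cx^2 + dx + e. Substituting each data point gives a linear system:
  a - b + c - d + e = 23
  16a + 8b + 4c + 2d + e = 8
  256a + 64b + 16c + 4d + e = 258
  2401a + 343b + 49c + 7d + e = 3303
  4096a + 512b + 64c + 8d + e = 5918
Solving the system yields a = 2, b = -5, c = 5, d = -5, e = 6.
So q(x) = 2x^4 - 5x^3 + 5x^2 - 5x + 6.
Then q(9) = 9843.

9843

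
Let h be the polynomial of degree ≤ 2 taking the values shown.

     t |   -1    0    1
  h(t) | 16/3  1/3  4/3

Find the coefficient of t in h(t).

-2

Write h(t) = at^2 + bt + c. Substituting each data point gives a linear system:
  a - b + c = 16/3
  c = 1/3
  a + b + c = 4/3
Solving the system yields a = 3, b = -2, c = 1/3.
So h(t) = 3t^2 - 2t + 1/3.
The coefficient of t is -2.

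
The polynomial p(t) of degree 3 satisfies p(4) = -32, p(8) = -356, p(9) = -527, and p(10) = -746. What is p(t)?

Write p(t) = at^3 + bt^2 + ct + d. Substituting each data point gives a linear system:
  64a + 16b + 4c + d = -32
  512a + 64b + 8c + d = -356
  729a + 81b + 9c + d = -527
  1000a + 100b + 10c + d = -746
Solving the system yields a = -1, b = 3, c = -5, d = 4.
So p(t) = -t³ + 3t² - 5t + 4.
Check: p(10) = -746. ✓

p(t) = -t^3 + 3t^2 - 5t + 4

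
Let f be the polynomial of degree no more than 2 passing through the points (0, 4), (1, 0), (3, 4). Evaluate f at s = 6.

40

Using the Lagrange interpolation formula with nodes 0, 1, 3:
  L_0(s) = (s - 1)(s - 3) / 3
  L_1(s) = s(s - 3) / -2
  L_2(s) = s(s - 1) / 6
Then f(s) = 4·L_0(s) + 0·L_1(s) + 4·L_2(s).
Expanding and collecting terms gives f(s) = 2s² - 6s + 4.
Evaluating at s = 6: f(6) = 40.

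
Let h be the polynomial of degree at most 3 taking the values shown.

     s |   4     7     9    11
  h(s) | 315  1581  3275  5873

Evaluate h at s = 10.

4449

Using the Lagrange interpolation formula with nodes 4, 7, 9, 11:
  L_0(s) = (s - 7)(s - 9)(s - 11) / -105
  L_1(s) = (s - 4)(s - 9)(s - 11) / 24
  L_2(s) = (s - 4)(s - 7)(s - 11) / -20
  L_3(s) = (s - 4)(s - 7)(s - 9) / 56
Then h(s) = 315·L_0(s) + 1581·L_1(s) + 3275·L_2(s) + 5873·L_3(s).
Expanding and collecting terms gives h(s) = 4s^3 + 5s^2 - 5s - 1.
Evaluating at s = 10: h(10) = 4449.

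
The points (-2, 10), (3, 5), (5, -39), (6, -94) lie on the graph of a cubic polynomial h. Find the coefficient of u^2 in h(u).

Write h(u) = au^3 + bu^2 + cu + d. Substituting each data point gives a linear system:
  -8a + 4b - 2c + d = 10
  27a + 9b + 3c + d = 5
  125a + 25b + 5c + d = -39
  216a + 36b + 6c + d = -94
Solving the system yields a = -1, b = 3, c = 3, d = -4.
So h(u) = -u³ + 3u² + 3u - 4.
The coefficient of u^2 is 3.

3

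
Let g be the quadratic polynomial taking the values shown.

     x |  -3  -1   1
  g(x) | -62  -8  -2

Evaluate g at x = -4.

Forward differences of the values at x = -3, -1, 1:
  g  : -62  -8  -2
  Δ  : 54  6
  Δ^2: -48
The second differences are constant, confirming degree 2.
Interpolating (Newton forward form) and evaluating at x = -4 gives g(-4) = -107.

-107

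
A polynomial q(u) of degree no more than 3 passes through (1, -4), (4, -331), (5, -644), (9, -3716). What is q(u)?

Using the Lagrange interpolation formula with nodes 1, 4, 5, 9:
  L_0(u) = (u - 4)(u - 5)(u - 9) / -96
  L_1(u) = (u - 1)(u - 5)(u - 9) / 15
  L_2(u) = (u - 1)(u - 4)(u - 9) / -16
  L_3(u) = (u - 1)(u - 4)(u - 5) / 160
Then q(u) = -4·L_0(u) - 331·L_1(u) - 644·L_2(u) - 3716·L_3(u).
Expanding and collecting terms gives q(u) = -5u^3 - u^2 + u + 1.
Check: q(1) = -4. ✓

q(u) = -5u^3 - u^2 + u + 1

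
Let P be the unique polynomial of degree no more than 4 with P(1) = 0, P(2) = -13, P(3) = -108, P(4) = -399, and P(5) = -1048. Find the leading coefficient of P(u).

-2

Write P(u) = au^4 + bu^3 + cu^2 + du + e. Substituting each data point gives a linear system:
  a + b + c + d + e = 0
  16a + 8b + 4c + 2d + e = -13
  81a + 27b + 9c + 3d + e = -108
  256a + 64b + 16c + 4d + e = -399
  625a + 125b + 25c + 5d + e = -1048
Solving the system yields a = -2, b = 1, c = 3, d = 1, e = -3.
So P(u) = -2u⁴ + u³ + 3u² + u - 3.
The leading coefficient is -2.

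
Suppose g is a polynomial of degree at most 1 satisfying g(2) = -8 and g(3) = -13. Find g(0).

2

Using the Lagrange interpolation formula with nodes 2, 3:
  L_0(t) = (t - 3) / -1
  L_1(t) = (t - 2) / 1
Then g(t) = -8·L_0(t) - 13·L_1(t).
Expanding and collecting terms gives g(t) = -5t + 2.
Evaluating at t = 0: g(0) = 2.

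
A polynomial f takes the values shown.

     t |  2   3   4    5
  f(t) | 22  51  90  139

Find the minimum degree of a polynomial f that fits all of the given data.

2

Forward differences of the values at t = 2, 3, 4, 5:
  f  : 22  51  90  139
  Δ  : 29  39  49
  Δ^2: 10  10
  Δ^3: 0
The second differences are constant (10) and nonzero, while all higher differences vanish, so the minimal degree is 2.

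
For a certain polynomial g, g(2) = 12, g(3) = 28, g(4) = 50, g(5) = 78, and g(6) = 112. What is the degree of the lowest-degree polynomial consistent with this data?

Forward differences of the values at t = 2, 3, 4, 5, 6:
  g  : 12  28  50  78  112
  Δ  : 16  22  28  34
  Δ^2: 6  6  6
  Δ^3: 0  0
  Δ^4: 0
The second differences are constant (6) and nonzero, while all higher differences vanish, so the minimal degree is 2.

2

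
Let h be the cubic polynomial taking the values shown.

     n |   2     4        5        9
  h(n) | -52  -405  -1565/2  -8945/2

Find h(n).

h(n) = -6n^3 - n^2 - (5/2)n + 5

Write h(n) = an^3 + bn^2 + cn + d. Substituting each data point gives a linear system:
  8a + 4b + 2c + d = -52
  64a + 16b + 4c + d = -405
  125a + 25b + 5c + d = -1565/2
  729a + 81b + 9c + d = -8945/2
Solving the system yields a = -6, b = -1, c = -5/2, d = 5.
So h(n) = -6n^3 - n^2 - (5/2)n + 5.
Check: h(5) = -1565/2. ✓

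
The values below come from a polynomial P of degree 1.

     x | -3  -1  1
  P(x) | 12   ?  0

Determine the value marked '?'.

6

On equispaced nodes a degree-1 polynomial has vanishing second forward difference, so
  P(-3) - 2·P(-1) + P(1) = 0.
Substituting the known values and solving for P(-1):
  -2·P(-1) = -12
  P(-1) = 6.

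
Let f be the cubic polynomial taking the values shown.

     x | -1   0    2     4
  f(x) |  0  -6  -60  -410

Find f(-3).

Using the Lagrange interpolation formula with nodes -1, 0, 2, 4:
  L_0(x) = x(x - 2)(x - 4) / -15
  L_1(x) = (x + 1)(x - 2)(x - 4) / 8
  L_2(x) = (x + 1)x(x - 4) / -12
  L_3(x) = (x + 1)x(x - 2) / 40
Then f(x) = 0·L_0(x) - 6·L_1(x) - 60·L_2(x) - 410·L_3(x).
Expanding and collecting terms gives f(x) = -6x^3 - x^2 - x - 6.
Evaluating at x = -3: f(-3) = 150.

150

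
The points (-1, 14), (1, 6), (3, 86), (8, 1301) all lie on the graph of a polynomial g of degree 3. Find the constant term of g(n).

5

Write g(n) = an^3 + bn^2 + cn + d. Substituting each data point gives a linear system:
  -a + b - c + d = 14
  a + b + c + d = 6
  27a + 9b + 3c + d = 86
  512a + 64b + 8c + d = 1301
Solving the system yields a = 2, b = 5, c = -6, d = 5.
So g(n) = 2n³ + 5n² - 6n + 5.
The constant term is 5.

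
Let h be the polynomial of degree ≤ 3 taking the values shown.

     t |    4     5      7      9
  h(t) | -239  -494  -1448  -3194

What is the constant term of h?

1

Write h(t) = at^3 + bt^2 + ct + d. Substituting each data point gives a linear system:
  64a + 16b + 4c + d = -239
  125a + 25b + 5c + d = -494
  343a + 49b + 7c + d = -1448
  729a + 81b + 9c + d = -3194
Solving the system yields a = -5, b = 6, c = -4, d = 1.
So h(t) = -5t^3 + 6t^2 - 4t + 1.
The constant term is 1.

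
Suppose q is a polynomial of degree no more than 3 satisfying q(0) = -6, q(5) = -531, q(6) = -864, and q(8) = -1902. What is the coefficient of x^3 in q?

Write q(x) = ax^3 + bx^2 + cx + d. Substituting each data point gives a linear system:
  d = -6
  125a + 25b + 5c + d = -531
  216a + 36b + 6c + d = -864
  512a + 64b + 8c + d = -1902
Solving the system yields a = -3, b = -5, c = -5, d = -6.
So q(x) = -3x³ - 5x² - 5x - 6.
The leading coefficient is -3.

-3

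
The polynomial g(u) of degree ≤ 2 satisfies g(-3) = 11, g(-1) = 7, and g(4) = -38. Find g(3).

-25

Using the Lagrange interpolation formula with nodes -3, -1, 4:
  L_0(u) = (u + 1)(u - 4) / 14
  L_1(u) = (u + 3)(u - 4) / -10
  L_2(u) = (u + 3)(u + 1) / 35
Then g(u) = 11·L_0(u) + 7·L_1(u) - 38·L_2(u).
Expanding and collecting terms gives g(u) = -u² - 6u + 2.
Evaluating at u = 3: g(3) = -25.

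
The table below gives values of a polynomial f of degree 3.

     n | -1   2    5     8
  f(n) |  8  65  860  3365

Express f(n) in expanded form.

Write f(n) = an^3 + bn^2 + cn + d. Substituting each data point gives a linear system:
  -a + b - c + d = 8
  8a + 4b + 2c + d = 65
  125a + 25b + 5c + d = 860
  512a + 64b + 8c + d = 3365
Solving the system yields a = 6, b = 5, c = -4, d = 5.
So f(n) = 6n^3 + 5n^2 - 4n + 5.
Check: f(-1) = 8. ✓

f(n) = 6n^3 + 5n^2 - 4n + 5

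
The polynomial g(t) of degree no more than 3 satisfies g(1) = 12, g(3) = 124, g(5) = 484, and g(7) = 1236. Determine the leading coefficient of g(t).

3

Write g(t) = at^3 + bt^2 + ct + d. Substituting each data point gives a linear system:
  a + b + c + d = 12
  27a + 9b + 3c + d = 124
  125a + 25b + 5c + d = 484
  343a + 49b + 7c + d = 1236
Solving the system yields a = 3, b = 4, c = 1, d = 4.
So g(t) = 3t^3 + 4t^2 + t + 4.
The leading coefficient is 3.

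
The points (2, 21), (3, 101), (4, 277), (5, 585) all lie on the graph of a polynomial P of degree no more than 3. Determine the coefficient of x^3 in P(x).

6

Write P(x) = ax^3 + bx^2 + cx + d. Substituting each data point gives a linear system:
  8a + 4b + 2c + d = 21
  27a + 9b + 3c + d = 101
  64a + 16b + 4c + d = 277
  125a + 25b + 5c + d = 585
Solving the system yields a = 6, b = -6, c = -4, d = 5.
So P(x) = 6x^3 - 6x^2 - 4x + 5.
The leading coefficient is 6.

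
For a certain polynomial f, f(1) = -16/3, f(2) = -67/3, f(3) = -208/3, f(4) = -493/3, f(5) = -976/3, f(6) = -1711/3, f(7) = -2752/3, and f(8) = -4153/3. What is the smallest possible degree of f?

3

Forward differences of the values at n = 1, 2, 3, 4, 5, 6, 7, 8:
  f  : -16/3  -67/3  -208/3  -493/3  -976/3  -1711/3  -2752/3  -4153/3
  Δ  : -17  -47  -95  -161  -245  -347  -467
  Δ^2: -30  -48  -66  -84  -102  -120
  Δ^3: -18  -18  -18  -18  -18
  Δ^4: 0  0  0  0
  Δ^5: 0  0  0
  Δ^6: 0  0
  Δ^7: 0
The third differences are constant (-18) and nonzero, while all higher differences vanish, so the minimal degree is 3.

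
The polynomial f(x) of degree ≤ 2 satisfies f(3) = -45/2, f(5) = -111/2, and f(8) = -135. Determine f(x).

f(x) = -2x^2 - (1/2)x - 3

Write f(x) = ax^2 + bx + c. Substituting each data point gives a linear system:
  9a + 3b + c = -45/2
  25a + 5b + c = -111/2
  64a + 8b + c = -135
Solving the system yields a = -2, b = -1/2, c = -3.
So f(x) = -2x² - (1/2)x - 3.
Check: f(8) = -135. ✓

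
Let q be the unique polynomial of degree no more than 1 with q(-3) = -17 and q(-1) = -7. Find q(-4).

-22

Write q(t) = at + b. Substituting each data point gives a linear system:
  -3a + b = -17
  -a + b = -7
Solving the system yields a = 5, b = -2.
So q(t) = 5t - 2.
Then q(-4) = -22.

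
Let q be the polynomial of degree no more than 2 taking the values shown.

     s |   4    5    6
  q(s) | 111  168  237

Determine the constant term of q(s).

3

Write q(s) = as^2 + bs + c. Substituting each data point gives a linear system:
  16a + 4b + c = 111
  25a + 5b + c = 168
  36a + 6b + c = 237
Solving the system yields a = 6, b = 3, c = 3.
So q(s) = 6s² + 3s + 3.
The constant term is 3.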